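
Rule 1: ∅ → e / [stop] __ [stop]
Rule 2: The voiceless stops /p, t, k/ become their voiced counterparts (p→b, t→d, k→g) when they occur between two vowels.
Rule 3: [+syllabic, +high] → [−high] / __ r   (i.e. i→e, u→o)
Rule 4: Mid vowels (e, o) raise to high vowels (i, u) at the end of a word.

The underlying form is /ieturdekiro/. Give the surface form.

Rule 1 (stop-cluster e-epenthesis): no segment meets the environment; /ieturdekiro/ is unchanged.
Rule 2 (intervocalic voicing): /t/ is a voiceless stop between vowels /e/ and /u/, so it voices to [d]. /k/ is a voiceless stop between vowels /e/ and /i/, so it voices to [g]. /ieturdekiro/ → iedurdegiro.
Rule 3 (pre-rhotic lowering): /u/ is a high vowel immediately before /r/, so it lowers to [o]. /i/ is a high vowel immediately before /r/, so it lowers to [e]. /iedurdegiro/ → iedordegero.
Rule 4 (final vowel raising): /o/ is a mid vowel in word-final position, so it raises to [u]. /iedordegero/ → iedordegeru.

iedordegeru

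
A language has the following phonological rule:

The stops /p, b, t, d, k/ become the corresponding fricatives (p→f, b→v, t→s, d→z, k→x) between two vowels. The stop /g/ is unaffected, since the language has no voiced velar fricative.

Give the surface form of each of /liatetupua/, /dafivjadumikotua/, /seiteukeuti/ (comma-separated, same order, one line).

liasesufua, dafivjazumixosua, seiseuxeusi

/liatetupua/: /t/ is a stop between vowels /a/ and /e/, so it spirantizes to the fricative [s]. /t/ is a stop between vowels /e/ and /u/, so it spirantizes to the fricative [s]. /p/ is a stop between vowels /u/ and /u/, so it spirantizes to the fricative [f]. → [liasesufua].
/dafivjadumikotua/: /d/ is a stop between vowels /a/ and /u/, so it spirantizes to the fricative [z]. /k/ is a stop between vowels /i/ and /o/, so it spirantizes to the fricative [x]. /t/ is a stop between vowels /o/ and /u/, so it spirantizes to the fricative [s]. → [dafivjazumixosua].
/seiteukeuti/: /t/ is a stop between vowels /i/ and /e/, so it spirantizes to the fricative [s]. /k/ is a stop between vowels /u/ and /e/, so it spirantizes to the fricative [x]. /t/ is a stop between vowels /u/ and /i/, so it spirantizes to the fricative [s]. → [seiseuxeusi].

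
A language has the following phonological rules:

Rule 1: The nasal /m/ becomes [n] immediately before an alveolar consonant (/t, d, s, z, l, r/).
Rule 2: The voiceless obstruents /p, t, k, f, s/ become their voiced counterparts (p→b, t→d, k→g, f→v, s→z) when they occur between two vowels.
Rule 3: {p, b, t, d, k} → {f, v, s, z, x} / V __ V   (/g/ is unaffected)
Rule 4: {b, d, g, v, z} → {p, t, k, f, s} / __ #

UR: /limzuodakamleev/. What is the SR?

Rule 1 (nasal place assimilation): /m/ precedes the alveolar consonant /z/, so it assimilates in place to [n]. /m/ precedes the alveolar consonant /l/, so it assimilates in place to [n]. /limzuodakamleev/ → linzuodakanleev.
Rule 2 (intervocalic voicing): /k/ is a voiceless obstruent between vowels /a/ and /a/, so it voices to [g]. /linzuodakanleev/ → linzuodaganleev.
Rule 3 (intervocalic spirantization): /d/ is a stop between vowels /o/ and /a/, so it spirantizes to the fricative [z]. /linzuodaganleev/ → linzuozaganleev.
Rule 4 (final devoicing): /v/ is a voiced obstruent in word-final position, so it devoices to [f]. /linzuozaganleev/ → linzuozaganleef.

linzuozaganleef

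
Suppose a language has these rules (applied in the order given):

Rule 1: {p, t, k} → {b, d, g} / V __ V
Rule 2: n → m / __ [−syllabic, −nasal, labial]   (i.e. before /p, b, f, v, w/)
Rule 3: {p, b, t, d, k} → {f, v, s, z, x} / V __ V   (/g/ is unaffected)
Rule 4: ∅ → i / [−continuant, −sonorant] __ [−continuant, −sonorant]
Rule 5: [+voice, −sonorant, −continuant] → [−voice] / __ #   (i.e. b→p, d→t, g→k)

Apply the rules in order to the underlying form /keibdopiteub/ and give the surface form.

keibidovizeup

Rule 1 (intervocalic voicing): /p/ is a voiceless stop between vowels /o/ and /i/, so it voices to [b]. /t/ is a voiceless stop between vowels /i/ and /e/, so it voices to [d]. /keibdopiteub/ → keibdobideub.
Rule 2 (nasal place assimilation): no segment meets the environment; /keibdobideub/ is unchanged.
Rule 3 (intervocalic spirantization): /b/ is a stop between vowels /o/ and /i/, so it spirantizes to the fricative [v]. /d/ is a stop between vowels /i/ and /e/, so it spirantizes to the fricative [z]. /keibdobideub/ → keibdovizeub.
Rule 4 (stop-cluster i-epenthesis): /b/ and /d/ form a stop–stop cluster, so [i] is inserted between them. /keibdovizeub/ → keibidovizeub.
Rule 5 (final devoicing): /b/ is a voiced stop in word-final position, so it devoices to [p]. /keibidovizeub/ → keibidovizeup.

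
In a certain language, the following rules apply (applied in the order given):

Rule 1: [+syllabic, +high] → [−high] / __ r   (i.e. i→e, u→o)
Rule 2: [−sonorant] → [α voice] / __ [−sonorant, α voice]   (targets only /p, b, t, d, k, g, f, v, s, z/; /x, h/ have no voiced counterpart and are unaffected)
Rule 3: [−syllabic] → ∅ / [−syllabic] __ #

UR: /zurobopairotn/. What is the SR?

Rule 1 (pre-rhotic lowering): /u/ is a high vowel immediately before /r/, so it lowers to [o]. /i/ is a high vowel immediately before /r/, so it lowers to [e]. /zurobopairotn/ → zorobopaerotn.
Rule 2 (regressive voicing assimilation): no segment meets the environment; /zorobopaerotn/ is unchanged.
Rule 3 (final cluster simplification): /n/ is the second consonant of a word-final cluster /tn/, so it deletes. /zorobopaerotn/ → zorobopaerot.

zorobopaerot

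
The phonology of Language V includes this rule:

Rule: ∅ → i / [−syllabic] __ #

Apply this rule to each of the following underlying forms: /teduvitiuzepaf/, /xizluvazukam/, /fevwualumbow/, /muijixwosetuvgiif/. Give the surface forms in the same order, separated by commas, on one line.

/teduvitiuzepaf/: the form ends in the consonant /f/, so [i] is inserted word-finally. → [teduvitiuzepafi].
/xizluvazukam/: the form ends in the consonant /m/, so [i] is inserted word-finally. → [xizluvazukami].
/fevwualumbow/: the form ends in the consonant /w/, so [i] is inserted word-finally. → [fevwualumbowi].
/muijixwosetuvgiif/: the form ends in the consonant /f/, so [i] is inserted word-finally. → [muijixwosetuvgiifi].

teduvitiuzepafi, xizluvazukami, fevwualumbowi, muijixwosetuvgiifi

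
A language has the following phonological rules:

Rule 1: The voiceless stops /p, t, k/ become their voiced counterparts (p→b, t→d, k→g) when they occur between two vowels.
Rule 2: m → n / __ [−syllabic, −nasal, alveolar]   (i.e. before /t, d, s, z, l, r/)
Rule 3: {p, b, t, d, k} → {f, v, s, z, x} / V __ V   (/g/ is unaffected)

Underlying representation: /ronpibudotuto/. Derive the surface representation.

Rule 1 (intervocalic voicing): /t/ is a voiceless stop between vowels /o/ and /u/, so it voices to [d]. /t/ is a voiceless stop between vowels /u/ and /o/, so it voices to [d]. /ronpibudotuto/ → ronpibudodudo.
Rule 2 (nasal place assimilation): no segment meets the environment; /ronpibudodudo/ is unchanged.
Rule 3 (intervocalic spirantization): /b/ is a stop between vowels /i/ and /u/, so it spirantizes to the fricative [v]. /d/ is a stop between vowels /u/ and /o/, so it spirantizes to the fricative [z]. /d/ is a stop between vowels /o/ and /u/, so it spirantizes to the fricative [z]. /d/ is a stop between vowels /u/ and /o/, so it spirantizes to the fricative [z]. /ronpibudodudo/ → ronpivuzozuzo.

ronpivuzozuzo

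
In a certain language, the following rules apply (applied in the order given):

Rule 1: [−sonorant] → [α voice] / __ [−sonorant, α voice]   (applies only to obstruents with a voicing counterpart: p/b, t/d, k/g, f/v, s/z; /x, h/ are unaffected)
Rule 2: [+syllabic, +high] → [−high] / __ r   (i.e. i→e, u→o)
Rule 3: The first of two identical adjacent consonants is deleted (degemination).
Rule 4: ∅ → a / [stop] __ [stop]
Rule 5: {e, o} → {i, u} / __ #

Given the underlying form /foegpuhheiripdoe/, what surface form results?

foekapuheeribadoi

Rule 1 (regressive voicing assimilation): /g/ precedes the voiceless obstruent /p/, so it devoices to [k] by assimilation. /p/ precedes the voiced obstruent /d/, so it voices to [b] by assimilation. /foegpuhheiripdoe/ → foekpuhheiribdoe.
Rule 2 (pre-rhotic lowering): /i/ is a high vowel immediately before /r/, so it lowers to [e]. /foekpuhheiribdoe/ → foekpuhheeribdoe.
Rule 3 (degemination): /hh/ is a geminate; the first /h/ deletes. /foekpuhheeribdoe/ → foekpuheeribdoe.
Rule 4 (stop-cluster a-epenthesis): /k/ and /p/ form a stop–stop cluster, so [a] is inserted between them. /b/ and /d/ form a stop–stop cluster, so [a] is inserted between them. /foekpuheeribdoe/ → foekapuheeribadoe.
Rule 5 (final vowel raising): /e/ is a mid vowel in word-final position, so it raises to [i]. /foekapuheeribadoe/ → foekapuheeribadoi.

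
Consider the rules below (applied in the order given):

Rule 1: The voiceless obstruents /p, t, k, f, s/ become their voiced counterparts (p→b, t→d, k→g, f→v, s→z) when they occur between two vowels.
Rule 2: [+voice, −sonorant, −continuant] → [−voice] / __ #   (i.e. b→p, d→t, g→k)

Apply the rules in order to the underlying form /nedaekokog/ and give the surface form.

nedaegogok

Rule 1 (intervocalic voicing): /k/ is a voiceless obstruent between vowels /e/ and /o/, so it voices to [g]. /k/ is a voiceless obstruent between vowels /o/ and /o/, so it voices to [g]. /nedaekokog/ → nedaegogog.
Rule 2 (final devoicing): /g/ is a voiced stop in word-final position, so it devoices to [k]. /nedaegogog/ → nedaegogok.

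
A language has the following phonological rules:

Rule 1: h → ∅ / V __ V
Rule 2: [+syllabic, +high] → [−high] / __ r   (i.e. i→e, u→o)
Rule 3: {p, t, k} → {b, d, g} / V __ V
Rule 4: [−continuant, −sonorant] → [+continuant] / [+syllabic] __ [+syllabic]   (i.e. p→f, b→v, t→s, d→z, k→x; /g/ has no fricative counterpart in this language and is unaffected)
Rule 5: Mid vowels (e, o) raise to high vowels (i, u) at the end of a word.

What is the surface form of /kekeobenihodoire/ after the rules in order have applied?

Rule 1 (intervocalic h-deletion): /h/ occurs between vowels /i/ and /o/, so it deletes. /kekeobenihodoire/ → kekeobeniodoire.
Rule 2 (pre-rhotic lowering): /i/ is a high vowel immediately before /r/, so it lowers to [e]. /kekeobeniodoire/ → kekeobeniodoere.
Rule 3 (intervocalic voicing): /k/ is a voiceless stop between vowels /e/ and /e/, so it voices to [g]. /kekeobeniodoere/ → kegeobeniodoere.
Rule 4 (intervocalic spirantization): /b/ is a stop between vowels /o/ and /e/, so it spirantizes to the fricative [v]. /d/ is a stop between vowels /o/ and /o/, so it spirantizes to the fricative [z]. /kegeobeniodoere/ → kegeoveniozoere.
Rule 5 (final vowel raising): /e/ is a mid vowel in word-final position, so it raises to [i]. /kegeoveniozoere/ → kegeoveniozoeri.

kegeoveniozoeri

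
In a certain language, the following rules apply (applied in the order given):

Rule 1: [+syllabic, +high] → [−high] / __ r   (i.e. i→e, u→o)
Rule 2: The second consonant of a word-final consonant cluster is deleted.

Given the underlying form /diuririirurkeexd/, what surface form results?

diorerierorkeex

Rule 1 (pre-rhotic lowering): /u/ is a high vowel immediately before /r/, so it lowers to [o]. /i/ is a high vowel immediately before /r/, so it lowers to [e]. /i/ is a high vowel immediately before /r/, so it lowers to [e]. /u/ is a high vowel immediately before /r/, so it lowers to [o]. /diuririirurkeexd/ → diorerierorkeexd.
Rule 2 (final cluster simplification): /d/ is the second consonant of a word-final cluster /xd/, so it deletes. /diorerierorkeexd/ → diorerierorkeex.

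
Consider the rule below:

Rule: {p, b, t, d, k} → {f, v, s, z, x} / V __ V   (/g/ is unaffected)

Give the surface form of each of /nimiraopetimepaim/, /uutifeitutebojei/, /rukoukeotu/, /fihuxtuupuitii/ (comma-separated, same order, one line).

/nimiraopetimepaim/: /p/ is a stop between vowels /o/ and /e/, so it spirantizes to the fricative [f]. /t/ is a stop between vowels /e/ and /i/, so it spirantizes to the fricative [s]. /p/ is a stop between vowels /e/ and /a/, so it spirantizes to the fricative [f]. → [nimiraofesimefaim].
/uutifeitutebojei/: /t/ is a stop between vowels /u/ and /i/, so it spirantizes to the fricative [s]. /t/ is a stop between vowels /i/ and /u/, so it spirantizes to the fricative [s]. /t/ is a stop between vowels /u/ and /e/, so it spirantizes to the fricative [s]. /b/ is a stop between vowels /e/ and /o/, so it spirantizes to the fricative [v]. → [uusifeisusevojei].
/rukoukeotu/: /k/ is a stop between vowels /u/ and /o/, so it spirantizes to the fricative [x]. /k/ is a stop between vowels /u/ and /e/, so it spirantizes to the fricative [x]. /t/ is a stop between vowels /o/ and /u/, so it spirantizes to the fricative [s]. → [ruxouxeosu].
/fihuxtuupuitii/: /p/ is a stop between vowels /u/ and /u/, so it spirantizes to the fricative [f]. /t/ is a stop between vowels /i/ and /i/, so it spirantizes to the fricative [s]. → [fihuxtuufuisii].

nimiraofesimefaim, uusifeisusevojei, ruxouxeosu, fihuxtuufuisii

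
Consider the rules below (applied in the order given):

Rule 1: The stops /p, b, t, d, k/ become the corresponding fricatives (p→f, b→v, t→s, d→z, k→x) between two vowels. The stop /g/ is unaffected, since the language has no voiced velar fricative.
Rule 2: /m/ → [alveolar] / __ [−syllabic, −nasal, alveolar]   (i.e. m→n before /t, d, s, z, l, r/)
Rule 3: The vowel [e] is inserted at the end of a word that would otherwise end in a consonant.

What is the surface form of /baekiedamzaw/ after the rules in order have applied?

Rule 1 (intervocalic spirantization): /k/ is a stop between vowels /e/ and /i/, so it spirantizes to the fricative [x]. /d/ is a stop between vowels /e/ and /a/, so it spirantizes to the fricative [z]. /baekiedamzaw/ → baexiezamzaw.
Rule 2 (nasal place assimilation): /m/ precedes the alveolar consonant /z/, so it assimilates in place to [n]. /baexiezamzaw/ → baexiezanzaw.
Rule 3 (final e-epenthesis): the form ends in the consonant /w/, so [e] is inserted word-finally. /baexiezanzaw/ → baexiezanzawe.

baexiezanzawe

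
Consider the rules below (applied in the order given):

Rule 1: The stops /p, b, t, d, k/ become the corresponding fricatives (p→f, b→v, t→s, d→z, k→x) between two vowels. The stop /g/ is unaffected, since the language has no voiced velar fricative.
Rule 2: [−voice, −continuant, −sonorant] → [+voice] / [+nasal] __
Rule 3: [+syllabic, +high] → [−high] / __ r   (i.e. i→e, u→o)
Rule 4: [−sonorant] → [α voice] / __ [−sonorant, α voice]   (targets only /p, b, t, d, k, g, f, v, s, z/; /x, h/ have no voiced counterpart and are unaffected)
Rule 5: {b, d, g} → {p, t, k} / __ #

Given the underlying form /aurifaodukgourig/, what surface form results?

Rule 1 (intervocalic spirantization): /d/ is a stop between vowels /o/ and /u/, so it spirantizes to the fricative [z]. /aurifaodukgourig/ → aurifaozukgourig.
Rule 2 (post-nasal voicing): no segment meets the environment; /aurifaozukgourig/ is unchanged.
Rule 3 (pre-rhotic lowering): /u/ is a high vowel immediately before /r/, so it lowers to [o]. /u/ is a high vowel immediately before /r/, so it lowers to [o]. /aurifaozukgourig/ → aorifaozukgoorig.
Rule 4 (regressive voicing assimilation): /k/ precedes the voiced obstruent /g/, so it voices to [g] by assimilation. /aorifaozukgoorig/ → aorifaozuggoorig.
Rule 5 (final devoicing): /g/ is a voiced stop in word-final position, so it devoices to [k]. /aorifaozuggoorig/ → aorifaozuggoorik.

aorifaozuggoorik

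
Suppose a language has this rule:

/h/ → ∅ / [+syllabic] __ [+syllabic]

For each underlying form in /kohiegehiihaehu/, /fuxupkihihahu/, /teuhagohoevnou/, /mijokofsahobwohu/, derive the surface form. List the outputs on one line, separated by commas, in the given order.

koiegeiiaeu, fuxupkiiau, teuagooevnou, mijokofsaobwou

/kohiegehiihaehu/: /h/ occurs between vowels /o/ and /i/, so it deletes. /h/ occurs between vowels /e/ and /i/, so it deletes. /h/ occurs between vowels /i/ and /a/, so it deletes. /h/ occurs between vowels /e/ and /u/, so it deletes. → [koiegeiiaeu].
/fuxupkihihahu/: /h/ occurs between vowels /i/ and /i/, so it deletes. /h/ occurs between vowels /i/ and /a/, so it deletes. /h/ occurs between vowels /a/ and /u/, so it deletes. → [fuxupkiiau].
/teuhagohoevnou/: /h/ occurs between vowels /u/ and /a/, so it deletes. /h/ occurs between vowels /o/ and /o/, so it deletes. → [teuagooevnou].
/mijokofsahobwohu/: /h/ occurs between vowels /a/ and /o/, so it deletes. /h/ occurs between vowels /o/ and /u/, so it deletes. → [mijokofsaobwou].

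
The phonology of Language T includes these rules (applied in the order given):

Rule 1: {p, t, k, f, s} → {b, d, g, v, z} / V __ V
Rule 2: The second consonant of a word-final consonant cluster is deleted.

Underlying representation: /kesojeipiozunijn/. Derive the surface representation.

Rule 1 (intervocalic voicing): /s/ is a voiceless obstruent between vowels /e/ and /o/, so it voices to [z]. /p/ is a voiceless obstruent between vowels /i/ and /i/, so it voices to [b]. /kesojeipiozunijn/ → kezojeibiozunijn.
Rule 2 (final cluster simplification): /n/ is the second consonant of a word-final cluster /jn/, so it deletes. /kezojeibiozunijn/ → kezojeibiozunij.

kezojeibiozunij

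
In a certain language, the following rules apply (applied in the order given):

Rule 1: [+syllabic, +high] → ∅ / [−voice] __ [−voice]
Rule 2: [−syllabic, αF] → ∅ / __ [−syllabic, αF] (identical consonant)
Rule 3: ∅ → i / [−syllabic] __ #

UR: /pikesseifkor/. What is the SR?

Rule 1 (high vowel syncope): /i/ is a high vowel flanked by voiceless consonants /p/ and /k/, so it deletes. /pikesseifkor/ → pkesseifkor.
Rule 2 (degemination): /ss/ is a geminate; the first /s/ deletes. /pkesseifkor/ → pkeseifkor.
Rule 3 (final i-epenthesis): the form ends in the consonant /r/, so [i] is inserted word-finally. /pkeseifkor/ → pkeseifkori.

pkeseifkori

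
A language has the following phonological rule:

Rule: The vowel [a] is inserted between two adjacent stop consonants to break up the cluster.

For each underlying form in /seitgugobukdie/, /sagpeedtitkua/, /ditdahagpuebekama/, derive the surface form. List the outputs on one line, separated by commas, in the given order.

/seitgugobukdie/: /t/ and /g/ form a stop–stop cluster, so [a] is inserted between them. /k/ and /d/ form a stop–stop cluster, so [a] is inserted between them. → [seitagugobukadie].
/sagpeedtitkua/: /g/ and /p/ form a stop–stop cluster, so [a] is inserted between them. /d/ and /t/ form a stop–stop cluster, so [a] is inserted between them. /t/ and /k/ form a stop–stop cluster, so [a] is inserted between them. → [sagapeedatitakua].
/ditdahagpuebekama/: /t/ and /d/ form a stop–stop cluster, so [a] is inserted between them. /g/ and /p/ form a stop–stop cluster, so [a] is inserted between them. → [ditadahagapuebekama].

seitagugobukadie, sagapeedatitakua, ditadahagapuebekama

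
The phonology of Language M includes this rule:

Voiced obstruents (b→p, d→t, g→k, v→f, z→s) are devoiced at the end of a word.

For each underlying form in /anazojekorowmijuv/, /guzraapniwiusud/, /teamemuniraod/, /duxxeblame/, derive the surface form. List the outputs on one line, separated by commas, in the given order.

/anazojekorowmijuv/: /v/ is a voiced obstruent in word-final position, so it devoices to [f]. → [anazojekorowmijuf].
/guzraapniwiusud/: /d/ is a voiced obstruent in word-final position, so it devoices to [t]. → [guzraapniwiusut].
/teamemuniraod/: /d/ is a voiced obstruent in word-final position, so it devoices to [t]. → [teamemuniraot].
/duxxeblame/: the rule's environment is not met; surfaces unchanged as [duxxeblame].

anazojekorowmijuf, guzraapniwiusut, teamemuniraot, duxxeblame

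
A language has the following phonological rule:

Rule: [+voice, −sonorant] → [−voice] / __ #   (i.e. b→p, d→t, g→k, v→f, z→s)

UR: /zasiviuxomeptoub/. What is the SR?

zasiviuxomeptoup

Scanning /zasiviuxomeptoub/: /z/ at position 1 is not in the conditioning environment; /v/ at position 5 is not in the conditioning environment; /b/ is a voiced obstruent in word-final position, so it devoices to [p].
Result: [zasiviuxomeptoup].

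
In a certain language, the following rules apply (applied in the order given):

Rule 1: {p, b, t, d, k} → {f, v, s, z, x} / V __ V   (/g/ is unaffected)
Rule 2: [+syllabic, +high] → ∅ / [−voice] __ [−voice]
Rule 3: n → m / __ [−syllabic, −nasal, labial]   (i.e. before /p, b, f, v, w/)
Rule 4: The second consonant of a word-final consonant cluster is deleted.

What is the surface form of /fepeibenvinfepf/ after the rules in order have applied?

Rule 1 (intervocalic spirantization): /p/ is a stop between vowels /e/ and /e/, so it spirantizes to the fricative [f]. /b/ is a stop between vowels /i/ and /e/, so it spirantizes to the fricative [v]. /fepeibenvinfepf/ → fefeivenvinfepf.
Rule 2 (high vowel syncope): no segment meets the environment; /fefeivenvinfepf/ is unchanged.
Rule 3 (nasal place assimilation): /n/ precedes the labial consonant /v/, so it assimilates in place to [m]. /n/ precedes the labial consonant /f/, so it assimilates in place to [m]. /fefeivenvinfepf/ → fefeivemvimfepf.
Rule 4 (final cluster simplification): /f/ is the second consonant of a word-final cluster /pf/, so it deletes. /fefeivemvimfepf/ → fefeivemvimfep.

fefeivemvimfep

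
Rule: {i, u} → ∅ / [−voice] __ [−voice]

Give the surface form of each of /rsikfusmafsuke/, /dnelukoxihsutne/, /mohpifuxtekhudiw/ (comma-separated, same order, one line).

/rsikfusmafsuke/: /i/ is a high vowel flanked by voiceless consonants /s/ and /k/, so it deletes. /u/ is a high vowel flanked by voiceless consonants /f/ and /s/, so it deletes. /u/ is a high vowel flanked by voiceless consonants /s/ and /k/, so it deletes. → [rskfsmafske].
/dnelukoxihsutne/: /i/ is a high vowel flanked by voiceless consonants /x/ and /h/, so it deletes. /u/ is a high vowel flanked by voiceless consonants /s/ and /t/, so it deletes. → [dnelukoxhstne].
/mohpifuxtekhudiw/: /i/ is a high vowel flanked by voiceless consonants /p/ and /f/, so it deletes. /u/ is a high vowel flanked by voiceless consonants /f/ and /x/, so it deletes. → [mohpfxtekhudiw].

rskfsmafske, dnelukoxhstne, mohpfxtekhudiw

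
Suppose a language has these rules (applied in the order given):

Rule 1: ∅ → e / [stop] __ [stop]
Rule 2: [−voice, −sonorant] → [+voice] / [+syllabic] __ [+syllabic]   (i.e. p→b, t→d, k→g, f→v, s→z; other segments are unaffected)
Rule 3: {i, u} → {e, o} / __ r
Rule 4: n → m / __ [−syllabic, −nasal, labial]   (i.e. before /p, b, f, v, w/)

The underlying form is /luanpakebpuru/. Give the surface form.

luampagebeboru

Rule 1 (stop-cluster e-epenthesis): /b/ and /p/ form a stop–stop cluster, so [e] is inserted between them. /luanpakebpuru/ → luanpakebepuru.
Rule 2 (intervocalic voicing): /k/ is a voiceless obstruent between vowels /a/ and /e/, so it voices to [g]. /p/ is a voiceless obstruent between vowels /e/ and /u/, so it voices to [b]. /luanpakebepuru/ → luanpagebeburu.
Rule 3 (pre-rhotic lowering): /u/ is a high vowel immediately before /r/, so it lowers to [o]. /luanpagebeburu/ → luanpagebeboru.
Rule 4 (nasal place assimilation): /n/ precedes the labial consonant /p/, so it assimilates in place to [m]. /luanpagebeboru/ → luampagebeboru.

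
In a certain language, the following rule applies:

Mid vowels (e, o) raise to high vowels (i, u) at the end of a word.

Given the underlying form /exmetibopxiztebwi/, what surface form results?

exmetibopxiztebwi

No segment of /exmetibopxiztebwi/ meets the structural description of the rule, so the form surfaces unchanged.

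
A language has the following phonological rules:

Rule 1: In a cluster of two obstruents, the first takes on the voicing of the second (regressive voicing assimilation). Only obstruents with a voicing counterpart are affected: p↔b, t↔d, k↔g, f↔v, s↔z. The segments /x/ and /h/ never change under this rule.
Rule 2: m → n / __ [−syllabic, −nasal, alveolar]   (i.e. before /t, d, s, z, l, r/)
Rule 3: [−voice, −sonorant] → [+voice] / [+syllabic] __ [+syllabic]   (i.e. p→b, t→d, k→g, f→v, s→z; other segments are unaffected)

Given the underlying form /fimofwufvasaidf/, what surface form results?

Rule 1 (regressive voicing assimilation): /f/ precedes the voiced obstruent /v/, so it voices to [v] by assimilation. /d/ precedes the voiceless obstruent /f/, so it devoices to [t] by assimilation. /fimofwufvasaidf/ → fimofwuvvasaitf.
Rule 2 (nasal place assimilation): no segment meets the environment; /fimofwuvvasaitf/ is unchanged.
Rule 3 (intervocalic voicing): /s/ is a voiceless obstruent between vowels /a/ and /a/, so it voices to [z]. /fimofwuvvasaitf/ → fimofwuvvazaitf.

fimofwuvvazaitf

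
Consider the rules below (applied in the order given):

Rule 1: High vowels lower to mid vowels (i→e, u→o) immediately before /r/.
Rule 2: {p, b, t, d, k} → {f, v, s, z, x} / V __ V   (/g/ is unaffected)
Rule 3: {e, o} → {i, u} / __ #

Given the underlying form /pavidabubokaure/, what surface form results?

pavizavuvoxaori

Rule 1 (pre-rhotic lowering): /u/ is a high vowel immediately before /r/, so it lowers to [o]. /pavidabubokaure/ → pavidabubokaore.
Rule 2 (intervocalic spirantization): /d/ is a stop between vowels /i/ and /a/, so it spirantizes to the fricative [z]. /b/ is a stop between vowels /a/ and /u/, so it spirantizes to the fricative [v]. /b/ is a stop between vowels /u/ and /o/, so it spirantizes to the fricative [v]. /k/ is a stop between vowels /o/ and /a/, so it spirantizes to the fricative [x]. /pavidabubokaore/ → pavizavuvoxaore.
Rule 3 (final vowel raising): /e/ is a mid vowel in word-final position, so it raises to [i]. /pavizavuvoxaore/ → pavizavuvoxaori.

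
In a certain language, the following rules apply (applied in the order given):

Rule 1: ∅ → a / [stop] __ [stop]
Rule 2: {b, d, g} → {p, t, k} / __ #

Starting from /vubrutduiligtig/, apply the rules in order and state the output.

Rule 1 (stop-cluster a-epenthesis): /t/ and /d/ form a stop–stop cluster, so [a] is inserted between them. /g/ and /t/ form a stop–stop cluster, so [a] is inserted between them. /vubrutduiligtig/ → vubrutaduiligatig.
Rule 2 (final devoicing): /g/ is a voiced stop in word-final position, so it devoices to [k]. /vubrutaduiligatig/ → vubrutaduiligatik.

vubrutaduiligatik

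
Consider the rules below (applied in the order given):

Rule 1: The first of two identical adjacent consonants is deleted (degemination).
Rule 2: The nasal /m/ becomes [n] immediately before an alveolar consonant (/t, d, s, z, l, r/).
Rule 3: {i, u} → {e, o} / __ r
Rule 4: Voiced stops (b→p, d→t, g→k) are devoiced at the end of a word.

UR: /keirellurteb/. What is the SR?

Rule 1 (degemination): /ll/ is a geminate; the first /l/ deletes. /keirellurteb/ → keirelurteb.
Rule 2 (nasal place assimilation): no segment meets the environment; /keirelurteb/ is unchanged.
Rule 3 (pre-rhotic lowering): /i/ is a high vowel immediately before /r/, so it lowers to [e]. /u/ is a high vowel immediately before /r/, so it lowers to [o]. /keirelurteb/ → keerelorteb.
Rule 4 (final devoicing): /b/ is a voiced stop in word-final position, so it devoices to [p]. /keerelorteb/ → keerelortep.

keerelortep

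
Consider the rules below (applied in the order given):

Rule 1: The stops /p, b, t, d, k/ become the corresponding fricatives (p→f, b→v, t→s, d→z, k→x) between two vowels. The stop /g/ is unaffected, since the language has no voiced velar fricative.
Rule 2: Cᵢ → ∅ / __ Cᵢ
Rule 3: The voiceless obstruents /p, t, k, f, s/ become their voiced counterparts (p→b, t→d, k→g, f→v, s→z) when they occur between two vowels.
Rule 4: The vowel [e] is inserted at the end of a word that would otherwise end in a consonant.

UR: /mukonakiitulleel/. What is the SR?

Rule 1 (intervocalic spirantization): /k/ is a stop between vowels /u/ and /o/, so it spirantizes to the fricative [x]. /k/ is a stop between vowels /a/ and /i/, so it spirantizes to the fricative [x]. /t/ is a stop between vowels /i/ and /u/, so it spirantizes to the fricative [s]. /mukonakiitulleel/ → muxonaxiisulleel.
Rule 2 (degemination): /ll/ is a geminate; the first /l/ deletes. /muxonaxiisulleel/ → muxonaxiisuleel.
Rule 3 (intervocalic voicing): /s/ is a voiceless obstruent between vowels /i/ and /u/, so it voices to [z]. /muxonaxiisuleel/ → muxonaxiizuleel.
Rule 4 (final e-epenthesis): the form ends in the consonant /l/, so [e] is inserted word-finally. /muxonaxiizuleel/ → muxonaxiizuleele.

muxonaxiizuleele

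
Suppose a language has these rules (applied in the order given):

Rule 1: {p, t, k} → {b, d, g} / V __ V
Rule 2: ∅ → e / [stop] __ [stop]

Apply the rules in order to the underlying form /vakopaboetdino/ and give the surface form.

vagobaboetedino

Rule 1 (intervocalic voicing): /k/ is a voiceless stop between vowels /a/ and /o/, so it voices to [g]. /p/ is a voiceless stop between vowels /o/ and /a/, so it voices to [b]. /vakopaboetdino/ → vagobaboetdino.
Rule 2 (stop-cluster e-epenthesis): /t/ and /d/ form a stop–stop cluster, so [e] is inserted between them. /vagobaboetdino/ → vagobaboetedino.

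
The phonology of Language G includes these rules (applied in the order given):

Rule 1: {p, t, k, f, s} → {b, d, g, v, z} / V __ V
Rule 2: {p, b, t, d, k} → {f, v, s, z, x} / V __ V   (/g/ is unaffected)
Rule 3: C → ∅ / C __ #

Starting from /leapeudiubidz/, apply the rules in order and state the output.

Rule 1 (intervocalic voicing): /p/ is a voiceless obstruent between vowels /a/ and /e/, so it voices to [b]. /leapeudiubidz/ → leabeudiubidz.
Rule 2 (intervocalic spirantization): /b/ is a stop between vowels /a/ and /e/, so it spirantizes to the fricative [v]. /d/ is a stop between vowels /u/ and /i/, so it spirantizes to the fricative [z]. /b/ is a stop between vowels /u/ and /i/, so it spirantizes to the fricative [v]. /leabeudiubidz/ → leaveuziuvidz.
Rule 3 (final cluster simplification): /z/ is the second consonant of a word-final cluster /dz/, so it deletes. /leaveuziuvidz/ → leaveuziuvid.

leaveuziuvid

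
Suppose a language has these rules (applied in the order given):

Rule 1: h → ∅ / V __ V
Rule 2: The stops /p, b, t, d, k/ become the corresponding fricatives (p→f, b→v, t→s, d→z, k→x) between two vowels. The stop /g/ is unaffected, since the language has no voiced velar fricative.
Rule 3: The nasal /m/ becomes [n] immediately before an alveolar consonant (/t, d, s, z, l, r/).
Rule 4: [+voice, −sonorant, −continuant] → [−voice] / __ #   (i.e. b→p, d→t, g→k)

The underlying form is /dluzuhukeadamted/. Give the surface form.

dluzuuxeazantet

Rule 1 (intervocalic h-deletion): /h/ occurs between vowels /u/ and /u/, so it deletes. /dluzuhukeadamted/ → dluzuukeadamted.
Rule 2 (intervocalic spirantization): /k/ is a stop between vowels /u/ and /e/, so it spirantizes to the fricative [x]. /d/ is a stop between vowels /a/ and /a/, so it spirantizes to the fricative [z]. /dluzuukeadamted/ → dluzuuxeazamted.
Rule 3 (nasal place assimilation): /m/ precedes the alveolar consonant /t/, so it assimilates in place to [n]. /dluzuuxeazamted/ → dluzuuxeazanted.
Rule 4 (final devoicing): /d/ is a voiced stop in word-final position, so it devoices to [t]. /dluzuuxeazanted/ → dluzuuxeazantet.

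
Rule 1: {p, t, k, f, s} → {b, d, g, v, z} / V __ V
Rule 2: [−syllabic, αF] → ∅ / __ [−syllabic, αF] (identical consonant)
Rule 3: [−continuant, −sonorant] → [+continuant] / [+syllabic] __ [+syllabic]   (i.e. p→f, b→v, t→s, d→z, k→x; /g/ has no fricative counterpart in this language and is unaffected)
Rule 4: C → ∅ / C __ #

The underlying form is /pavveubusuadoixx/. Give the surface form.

paveuvuzuazoix

Rule 1 (intervocalic voicing): /s/ is a voiceless obstruent between vowels /u/ and /u/, so it voices to [z]. /pavveubusuadoixx/ → pavveubuzuadoixx.
Rule 2 (degemination): /vv/ is a geminate; the first /v/ deletes. /xx/ is a geminate; the first /x/ deletes. /pavveubuzuadoixx/ → paveubuzuadoix.
Rule 3 (intervocalic spirantization): /b/ is a stop between vowels /u/ and /u/, so it spirantizes to the fricative [v]. /d/ is a stop between vowels /a/ and /o/, so it spirantizes to the fricative [z]. /paveubuzuadoix/ → paveuvuzuazoix.
Rule 4 (final cluster simplification): no segment meets the environment; /paveuvuzuazoix/ is unchanged.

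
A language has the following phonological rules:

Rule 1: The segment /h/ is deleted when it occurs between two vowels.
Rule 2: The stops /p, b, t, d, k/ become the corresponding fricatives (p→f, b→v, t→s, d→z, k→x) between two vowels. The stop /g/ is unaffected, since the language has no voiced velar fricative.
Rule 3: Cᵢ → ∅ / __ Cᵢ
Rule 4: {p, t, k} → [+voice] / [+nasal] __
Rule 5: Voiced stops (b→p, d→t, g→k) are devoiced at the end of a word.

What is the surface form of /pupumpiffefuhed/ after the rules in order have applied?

pufumbifefuet

Rule 1 (intervocalic h-deletion): /h/ occurs between vowels /u/ and /e/, so it deletes. /pupumpiffefuhed/ → pupumpiffefued.
Rule 2 (intervocalic spirantization): /p/ is a stop between vowels /u/ and /u/, so it spirantizes to the fricative [f]. /pupumpiffefued/ → pufumpiffefued.
Rule 3 (degemination): /ff/ is a geminate; the first /f/ deletes. /pufumpiffefued/ → pufumpifefued.
Rule 4 (post-nasal voicing): /p/ is a voiceless stop immediately after the nasal /m/, so it voices to [b]. /pufumpifefued/ → pufumbifefued.
Rule 5 (final devoicing): /d/ is a voiced stop in word-final position, so it devoices to [t]. /pufumbifefued/ → pufumbifefuet.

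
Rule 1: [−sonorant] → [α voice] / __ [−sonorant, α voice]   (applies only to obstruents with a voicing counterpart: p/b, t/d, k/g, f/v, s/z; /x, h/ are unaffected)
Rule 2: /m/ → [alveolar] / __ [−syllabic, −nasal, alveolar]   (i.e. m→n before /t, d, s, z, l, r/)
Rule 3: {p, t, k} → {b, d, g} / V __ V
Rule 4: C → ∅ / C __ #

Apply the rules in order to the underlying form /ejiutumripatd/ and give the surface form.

ejiudunribad

Rule 1 (regressive voicing assimilation): /t/ precedes the voiced obstruent /d/, so it voices to [d] by assimilation. /ejiutumripatd/ → ejiutumripadd.
Rule 2 (nasal place assimilation): /m/ precedes the alveolar consonant /r/, so it assimilates in place to [n]. /ejiutumripadd/ → ejiutunripadd.
Rule 3 (intervocalic voicing): /t/ is a voiceless stop between vowels /u/ and /u/, so it voices to [d]. /p/ is a voiceless stop between vowels /i/ and /a/, so it voices to [b]. /ejiutunripadd/ → ejiudunribadd.
Rule 4 (final cluster simplification): /d/ is the second consonant of a word-final cluster /dd/, so it deletes. /ejiudunribadd/ → ejiudunribad.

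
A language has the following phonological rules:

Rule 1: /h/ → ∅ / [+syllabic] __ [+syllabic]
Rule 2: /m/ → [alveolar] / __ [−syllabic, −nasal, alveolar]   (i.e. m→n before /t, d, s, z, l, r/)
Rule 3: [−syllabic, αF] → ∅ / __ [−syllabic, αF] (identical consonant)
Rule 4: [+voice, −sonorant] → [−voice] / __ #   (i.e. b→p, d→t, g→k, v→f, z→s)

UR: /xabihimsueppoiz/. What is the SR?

Rule 1 (intervocalic h-deletion): /h/ occurs between vowels /i/ and /i/, so it deletes. /xabihimsueppoiz/ → xabiimsueppoiz.
Rule 2 (nasal place assimilation): /m/ precedes the alveolar consonant /s/, so it assimilates in place to [n]. /xabiimsueppoiz/ → xabiinsueppoiz.
Rule 3 (degemination): /pp/ is a geminate; the first /p/ deletes. /xabiinsueppoiz/ → xabiinsuepoiz.
Rule 4 (final devoicing): /z/ is a voiced obstruent in word-final position, so it devoices to [s]. /xabiinsuepoiz/ → xabiinsuepois.

xabiinsuepois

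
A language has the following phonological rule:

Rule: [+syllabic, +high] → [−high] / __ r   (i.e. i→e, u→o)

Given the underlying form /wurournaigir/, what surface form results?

Scanning /wurournaigir/: /u/ is a high vowel immediately before /r/, so it lowers to [o]; /u/ is a high vowel immediately before /r/, so it lowers to [o]; /i/ at position 9 is not in the conditioning environment; /i/ is a high vowel immediately before /r/, so it lowers to [e].
Result: [woroornaiger].

woroornaiger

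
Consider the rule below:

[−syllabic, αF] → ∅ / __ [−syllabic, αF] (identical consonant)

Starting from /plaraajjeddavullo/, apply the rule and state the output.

/jj/ is a geminate; the first /j/ deletes.
/dd/ is a geminate; the first /d/ deletes.
/ll/ is a geminate; the first /l/ deletes.
The other instances of /p/, /l/, /r/, /j/, /d/, /v/ do not occur in the required environment and remain unchanged.
Surface form: [plaraajedavulo].

plaraajedavulo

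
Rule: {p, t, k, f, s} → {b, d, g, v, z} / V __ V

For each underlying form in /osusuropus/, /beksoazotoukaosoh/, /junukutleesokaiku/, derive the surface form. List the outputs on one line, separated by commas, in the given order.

ozuzurobus, beksoazodougaozoh, junugutleezogaigu

/osusuropus/: /s/ is a voiceless obstruent between vowels /o/ and /u/, so it voices to [z]. /s/ is a voiceless obstruent between vowels /u/ and /u/, so it voices to [z]. /p/ is a voiceless obstruent between vowels /o/ and /u/, so it voices to [b]. → [ozuzurobus].
/beksoazotoukaosoh/: /t/ is a voiceless obstruent between vowels /o/ and /o/, so it voices to [d]. /k/ is a voiceless obstruent between vowels /u/ and /a/, so it voices to [g]. /s/ is a voiceless obstruent between vowels /o/ and /o/, so it voices to [z]. → [beksoazodougaozoh].
/junukutleesokaiku/: /k/ is a voiceless obstruent between vowels /u/ and /u/, so it voices to [g]. /s/ is a voiceless obstruent between vowels /e/ and /o/, so it voices to [z]. /k/ is a voiceless obstruent between vowels /o/ and /a/, so it voices to [g]. /k/ is a voiceless obstruent between vowels /i/ and /u/, so it voices to [g]. → [junugutleezogaigu].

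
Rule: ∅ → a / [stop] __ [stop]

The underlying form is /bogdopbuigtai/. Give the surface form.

/g/ and /d/ form a stop–stop cluster, so [a] is inserted between them.
/p/ and /b/ form a stop–stop cluster, so [a] is inserted between them.
/g/ and /t/ form a stop–stop cluster, so [a] is inserted between them.
Surface form: [bogadopabuigatai].

bogadopabuigatai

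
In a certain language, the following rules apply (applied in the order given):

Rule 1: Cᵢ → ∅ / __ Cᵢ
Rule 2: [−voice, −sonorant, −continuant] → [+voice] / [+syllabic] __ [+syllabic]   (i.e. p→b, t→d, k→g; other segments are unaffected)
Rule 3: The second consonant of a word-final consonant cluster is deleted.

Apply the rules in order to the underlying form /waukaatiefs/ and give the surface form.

Rule 1 (degemination): no segment meets the environment; /waukaatiefs/ is unchanged.
Rule 2 (intervocalic voicing): /k/ is a voiceless stop between vowels /u/ and /a/, so it voices to [g]. /t/ is a voiceless stop between vowels /a/ and /i/, so it voices to [d]. /waukaatiefs/ → waugaadiefs.
Rule 3 (final cluster simplification): /s/ is the second consonant of a word-final cluster /fs/, so it deletes. /waugaadiefs/ → waugaadief.

waugaadief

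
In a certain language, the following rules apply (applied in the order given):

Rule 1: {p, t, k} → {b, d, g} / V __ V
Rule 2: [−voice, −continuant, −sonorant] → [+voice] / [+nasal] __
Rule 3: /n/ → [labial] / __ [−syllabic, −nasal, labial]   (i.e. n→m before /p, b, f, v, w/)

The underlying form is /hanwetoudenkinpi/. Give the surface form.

Rule 1 (intervocalic voicing): /t/ is a voiceless stop between vowels /e/ and /o/, so it voices to [d]. /hanwetoudenkinpi/ → hanwedoudenkinpi.
Rule 2 (post-nasal voicing): /k/ is a voiceless stop immediately after the nasal /n/, so it voices to [g]. /p/ is a voiceless stop immediately after the nasal /n/, so it voices to [b]. /hanwedoudenkinpi/ → hanwedoudenginbi.
Rule 3 (nasal place assimilation): /n/ precedes the labial consonant /w/, so it assimilates in place to [m]. /n/ precedes the labial consonant /b/, so it assimilates in place to [m]. /hanwedoudenginbi/ → hamwedoudengimbi.

hamwedoudengimbi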